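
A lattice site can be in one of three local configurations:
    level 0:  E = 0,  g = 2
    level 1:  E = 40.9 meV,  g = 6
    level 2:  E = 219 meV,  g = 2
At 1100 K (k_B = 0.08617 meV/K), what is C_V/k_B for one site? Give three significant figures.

0.170

k_BT = 0.08617 × 1100 K = 94.787 meV.
Eᵢ/kT = 0, 0.43149, 2.3104.
Z = Σ gᵢe^(−Eᵢ/kT) = 2·e^(−0) + 6·e^(−0.43149) + 2·e^(−2.3104) = 2.0000 + 3.8972 + 0.19844 = 6.0956.
⟨E⟩ = 33.279 meV, ⟨E²⟩ = 2630.9 meV².
C_V/k_B = (⟨E²⟩ − ⟨E⟩²)/(kT)² = (2630.9 − 1107.5)/8984.6 = 0.170.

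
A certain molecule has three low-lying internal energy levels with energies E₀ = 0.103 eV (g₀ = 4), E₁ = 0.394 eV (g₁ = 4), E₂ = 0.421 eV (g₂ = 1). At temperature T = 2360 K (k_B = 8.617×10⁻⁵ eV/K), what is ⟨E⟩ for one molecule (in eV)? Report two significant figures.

0.17 eV

k_BT = 8.617×10⁻⁵ × 2360 K = 0.2034 eV.
Eᵢ/kT = 0.5064, 1.937, 2.070.
Z = Σ gᵢe^(−Eᵢ/kT) = 4·e^(−0.5064) + 4·e^(−1.937) + 1·e^(−2.070) = 2.411 + 0.5765 + 0.1262 = 3.114.
⟨E⟩ = Σ Eᵢ gᵢe^(−Eᵢ/kT) / Z = (0.103·2.411 + 0.394·0.5765 + 0.421·0.1262) / 3.114 = 0.17 eV.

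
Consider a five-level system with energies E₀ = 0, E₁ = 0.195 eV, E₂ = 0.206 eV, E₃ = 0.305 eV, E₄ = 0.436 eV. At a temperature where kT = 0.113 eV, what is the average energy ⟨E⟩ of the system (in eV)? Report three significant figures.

Eᵢ/kT = 0, 1.7257, 1.8230, 2.6991, 3.8584.
Z = Σ e^(−Eᵢ/kT) = e^(−0) + e^(−1.7257) + e^(−1.8230) + e^(−2.6991) + e^(−3.8584) = 1.0000 + 0.17805 + 0.16154 + 0.067266 + 0.021102 = 1.4280.
⟨E⟩ = Σ Eᵢ e^(−Eᵢ/kT) / Z = (0·1.0000 + 0.195·0.17805 + 0.206·0.16154 + 0.305·0.067266 + 0.436·0.021102) / 1.4280 = 0.0684 eV.

0.0684 eV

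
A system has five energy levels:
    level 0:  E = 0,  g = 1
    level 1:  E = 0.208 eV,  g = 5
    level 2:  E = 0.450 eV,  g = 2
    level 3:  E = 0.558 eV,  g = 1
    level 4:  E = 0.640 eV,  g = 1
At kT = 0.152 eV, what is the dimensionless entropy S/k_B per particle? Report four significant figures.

Eᵢ/kT = 0, 1.36842, 2.96053, 3.67105, 4.21053.
Z = Σ gᵢe^(−Eᵢ/kT) = 1·e^(−0) + 5·e^(−1.36842) + 2·e^(−2.96053) + 1·e^(−3.67105) + 1·e^(−4.21053) = 1.00000 + 1.27254 + 0.103583 + 0.0254497 + 0.0148385 = 2.41641.
⟨E⟩ = Σ EᵢPᵢ = 0.138635 eV.
S/k_B = ln Z + ⟨E⟩/kT = ln(2.41641) + 0.138635/0.152 = 0.882283 + 0.912072 = 1.794.

1.794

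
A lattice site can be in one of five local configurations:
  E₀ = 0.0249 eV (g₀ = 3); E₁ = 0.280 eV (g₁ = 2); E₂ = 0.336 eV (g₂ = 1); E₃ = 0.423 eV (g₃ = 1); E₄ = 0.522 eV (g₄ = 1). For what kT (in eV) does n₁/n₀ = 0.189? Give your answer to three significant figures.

n₁/n₀ = (g₁/g₀) exp[−(E₁−E₀)/kT] = 0.189.
⇒ (E₁−E₀)/kT = ln((2/3)/0.189) = ln(3.5273) = 1.2605.
kT = 0.2551 eV / 1.2605 = 0.202 eV.

0.202 eV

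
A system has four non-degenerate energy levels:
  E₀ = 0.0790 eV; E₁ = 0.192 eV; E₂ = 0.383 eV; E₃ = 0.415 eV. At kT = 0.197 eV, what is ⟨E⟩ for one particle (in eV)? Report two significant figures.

0.18 eV

Eᵢ/kT = 0.4010, 0.9746, 1.944, 2.107.
Z = Σ e^(−Eᵢ/kT) = e^(−0.4010) + e^(−0.9746) + e^(−1.944) + e^(−2.107) = 0.6697 + 0.3773 + 0.1431 + 0.1216 = 1.312.
⟨E⟩ = Σ Eᵢ e^(−Eᵢ/kT) / Z = (0.0790·0.6697 + 0.192·0.3773 + 0.383·0.1431 + 0.415·0.1216) / 1.312 = 0.18 eV.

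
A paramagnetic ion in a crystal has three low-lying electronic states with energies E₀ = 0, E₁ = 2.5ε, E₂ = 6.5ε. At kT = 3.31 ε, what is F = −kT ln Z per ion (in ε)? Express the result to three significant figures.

Eᵢ/kT = 0, 0.75529, 1.9637.
Z = Σ e^(−Eᵢ/kT) = e^(−0) + e^(−0.75529) + e^(−1.9637) = 1.0000 + 0.46987 + 0.14034 = 1.6102.
F = −kT ln Z = −3.31 × ln(1.6102) = −3.31 × 0.47636 = -1.58 ε.

-1.58 ε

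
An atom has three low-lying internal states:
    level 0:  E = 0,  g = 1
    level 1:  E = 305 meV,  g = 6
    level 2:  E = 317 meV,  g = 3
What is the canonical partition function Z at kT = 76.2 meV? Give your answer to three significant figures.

Z = 1.16

Eᵢ/kT = 0, 4.0026, 4.1601.
Z = Σ gᵢe^(−Eᵢ/kT) = 1·e^(−0) + 6·e^(−4.0026) + 3·e^(−4.1601) = 1.0000 + 0.10961 + 0.046818 = 1.1564.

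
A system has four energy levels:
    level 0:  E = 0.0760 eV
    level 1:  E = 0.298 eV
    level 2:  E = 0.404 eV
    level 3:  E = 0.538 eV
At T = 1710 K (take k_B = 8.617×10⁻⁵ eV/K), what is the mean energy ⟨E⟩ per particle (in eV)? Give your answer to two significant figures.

0.15 eV

k_BT = 8.617×10⁻⁵ × 1710 K = 0.1474 eV.
Eᵢ/kT = 0.5156, 2.022, 2.741, 3.650.
Z = Σ e^(−Eᵢ/kT) = e^(−0.5156) + e^(−2.022) + e^(−2.741) + e^(−3.650) = 0.5971 + 0.1324 + 0.06451 + 0.02599 = 0.8200.
⟨E⟩ = Σ Eᵢ e^(−Eᵢ/kT) / Z = (0.0760·0.5971 + 0.298·0.1324 + 0.404·0.06451 + 0.538·0.02599) / 0.8200 = 0.15 eV.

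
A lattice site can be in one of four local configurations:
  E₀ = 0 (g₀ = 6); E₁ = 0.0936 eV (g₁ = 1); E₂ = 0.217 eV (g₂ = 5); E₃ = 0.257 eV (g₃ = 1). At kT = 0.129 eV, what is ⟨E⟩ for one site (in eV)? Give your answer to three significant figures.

Eᵢ/kT = 0, 0.72558, 1.6822, 1.9922.
Z = Σ gᵢe^(−Eᵢ/kT) = 6·e^(−0) + 1·e^(−0.72558) + 5·e^(−1.6822) + 1·e^(−1.9922) = 6.0000 + 0.48404 + 0.92982 + 0.13640 = 7.5503.
⟨E⟩ = Σ Eᵢ gᵢe^(−Eᵢ/kT) / Z = (0·6.0000 + 0.0936·0.48404 + 0.217·0.92982 + 0.257·0.13640) / 7.5503 = 0.0374 eV.

0.0374 eV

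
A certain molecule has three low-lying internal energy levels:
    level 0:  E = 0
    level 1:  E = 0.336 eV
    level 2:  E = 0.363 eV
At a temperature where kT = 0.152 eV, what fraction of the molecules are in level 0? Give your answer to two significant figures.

Eᵢ/kT = 0, 2.211, 2.388.
Z = Σ e^(−Eᵢ/kT) = e^(−0) + e^(−2.211) + e^(−2.388) = 1.000 + 0.1096 + 0.09181 = 1.201.
P₀ = e^(−E₀/kT) / Z = 1.000/1.201 = 0.83.

0.83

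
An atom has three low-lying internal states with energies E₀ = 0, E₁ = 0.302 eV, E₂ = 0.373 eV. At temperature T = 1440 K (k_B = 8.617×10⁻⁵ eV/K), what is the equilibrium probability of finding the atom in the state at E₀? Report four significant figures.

0.8794

k_BT = 8.617×10⁻⁵ × 1440 K = 0.124085 eV.
Eᵢ/kT = 0, 2.43382, 3.00600.
Z = Σ e^(−Eᵢ/kT) = e^(−0) + e^(−2.43382) + e^(−3.00600) = 1.00000 + 0.0877012 + 0.0494892 = 1.13719.
P₀ = e^(−E₀/kT) / Z = 1.00000/1.13719 = 0.8794.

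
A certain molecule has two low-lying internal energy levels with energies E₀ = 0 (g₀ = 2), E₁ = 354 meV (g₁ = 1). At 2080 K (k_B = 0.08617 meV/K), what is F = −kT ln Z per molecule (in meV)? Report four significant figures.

k_BT = 0.08617 × 2080 K = 179.234 meV.
Eᵢ/kT = 0, 1.97507.
Z = Σ gᵢe^(−Eᵢ/kT) = 2·e^(−0) + 1·e^(−1.97507) = 2.00000 + 0.138752 = 2.13875.
F = −kT ln Z = −179.234 × ln(2.13875) = −179.234 × 0.760222 = -136.3 meV.

-136.3 meV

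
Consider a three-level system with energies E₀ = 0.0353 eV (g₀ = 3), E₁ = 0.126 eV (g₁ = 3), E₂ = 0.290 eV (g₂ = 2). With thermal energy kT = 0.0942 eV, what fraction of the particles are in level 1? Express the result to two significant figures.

0.27

Eᵢ/kT = 0.3747, 1.338, 3.079.
Z = Σ gᵢe^(−Eᵢ/kT) = 3·e^(−0.3747) + 3·e^(−1.338) + 2·e^(−3.079) = 2.062 + 0.7871 + 0.09201 = 2.941.
P₁ = g₁ e^(−E₁/kT) / Z = 0.7871/2.941 = 0.27.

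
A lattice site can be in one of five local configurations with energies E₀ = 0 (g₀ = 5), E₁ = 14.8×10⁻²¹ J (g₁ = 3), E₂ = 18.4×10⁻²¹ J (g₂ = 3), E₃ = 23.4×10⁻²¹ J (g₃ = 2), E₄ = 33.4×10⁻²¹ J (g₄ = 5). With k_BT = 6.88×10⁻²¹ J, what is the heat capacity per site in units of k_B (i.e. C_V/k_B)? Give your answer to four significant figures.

Eᵢ/kT = 0, 2.15116, 2.67442, 3.40116, 4.85465.
Z = Σ gᵢe^(−Eᵢ/kT) = 5·e^(−0) + 3·e^(−2.15116) + 3·e^(−2.67442) + 2·e^(−3.40116) + 5·e^(−4.85465) = 5.00000 + 0.349047 + 0.206840 + 0.0666692 + 0.0389603 = 5.66152.
⟨E⟩ = 2.09009, ⟨E²⟩ = 39.9983.
C_V/k_B = (⟨E²⟩ − ⟨E⟩²)/(kT)² = (39.9983 − 4.36848)/47.3344 = 0.7527.

0.7527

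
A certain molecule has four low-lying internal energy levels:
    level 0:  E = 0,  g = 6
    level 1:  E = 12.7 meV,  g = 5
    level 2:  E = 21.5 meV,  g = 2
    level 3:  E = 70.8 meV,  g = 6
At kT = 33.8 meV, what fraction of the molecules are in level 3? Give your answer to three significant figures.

Eᵢ/kT = 0, 0.37574, 0.63609, 2.0947.
Z = Σ gᵢe^(−Eᵢ/kT) = 6·e^(−0) + 5·e^(−0.37574) + 2·e^(−0.63609) + 6·e^(−2.0947) = 6.0000 + 3.4339 + 1.0587 + 0.73864 = 11.231.
P₃ = g₃ e^(−E₃/kT) / Z = 0.73864/11.231 = 0.0658.

0.0658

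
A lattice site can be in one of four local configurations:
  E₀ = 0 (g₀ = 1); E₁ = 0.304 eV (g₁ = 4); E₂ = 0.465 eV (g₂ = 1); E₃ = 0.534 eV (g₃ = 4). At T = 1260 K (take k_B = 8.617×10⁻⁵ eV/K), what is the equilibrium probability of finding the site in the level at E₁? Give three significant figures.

0.189

k_BT = 8.617×10⁻⁵ × 1260 K = 0.10857 eV.
Eᵢ/kT = 0, 2.8000, 4.2830, 4.9185.
Z = Σ gᵢe^(−Eᵢ/kT) = 1·e^(−0) + 4·e^(−2.8000) + 1·e^(−4.2830) + 4·e^(−4.9185) = 1.0000 + 0.24324 + 0.013801 + 0.029240 = 1.2863.
P₁ = g₁ e^(−E₁/kT) / Z = 0.24324/1.2863 = 0.189.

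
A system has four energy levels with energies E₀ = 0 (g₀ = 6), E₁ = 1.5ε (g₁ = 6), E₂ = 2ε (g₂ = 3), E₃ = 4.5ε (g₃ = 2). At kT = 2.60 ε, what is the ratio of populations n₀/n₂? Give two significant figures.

n₀/n₂ = (g₀/g₂) exp[−(E₀−E₂)/kT] = (6/3) × exp(−(-2ε)/(2.60ε)) = (6/3) × exp(0.7692) = 4.3.

4.3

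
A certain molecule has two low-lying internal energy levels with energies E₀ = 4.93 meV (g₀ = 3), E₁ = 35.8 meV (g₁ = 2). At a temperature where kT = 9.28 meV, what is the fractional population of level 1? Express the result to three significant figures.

Eᵢ/kT = 0.53125, 3.8578.
Z = Σ gᵢe^(−Eᵢ/kT) = 3·e^(−0.53125) + 2·e^(−3.8578) = 1.7636 + 0.042229 = 1.8058.
P₁ = g₁ e^(−E₁/kT) / Z = 0.042229/1.8058 = 0.0234.

0.0234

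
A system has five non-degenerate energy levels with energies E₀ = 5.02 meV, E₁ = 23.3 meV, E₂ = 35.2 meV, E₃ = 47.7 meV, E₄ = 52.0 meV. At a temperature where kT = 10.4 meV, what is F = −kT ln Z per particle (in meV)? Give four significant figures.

Eᵢ/kT = 0.482692, 2.24038, 3.38462, 4.58654, 5.00000.
Z = Σ e^(−Eᵢ/kT) = e^(−0.482692) + e^(−2.24038) + e^(−3.38462) + e^(−4.58654) + e^(−5.00000) = 0.617120 + 0.106418 + 0.0338905 + 0.0101880 + 0.00673795 = 0.774354.
F = −kT ln Z = −10.4 × ln(0.774354) = −10.4 × -0.255726 = 2.660 meV.

2.660 meV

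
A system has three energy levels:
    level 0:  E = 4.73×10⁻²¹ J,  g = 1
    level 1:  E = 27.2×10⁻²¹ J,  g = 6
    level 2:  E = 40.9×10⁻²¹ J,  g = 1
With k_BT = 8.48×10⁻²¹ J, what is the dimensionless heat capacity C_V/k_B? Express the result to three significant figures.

1.57

Eᵢ/kT = 0.55778, 3.2075, 4.8231.
Z = Σ gᵢe^(−Eᵢ/kT) = 1·e^(−0.55778) + 6·e^(−3.2075) + 1·e^(−4.8231) = 0.57248 + 0.24275 + 0.0080418 = 0.82327.
⟨E⟩ = 11.709, ⟨E²⟩ = 250.05.
C_V/k_B = (⟨E²⟩ − ⟨E⟩²)/(kT)² = (250.05 − 137.10)/71.910 = 1.57.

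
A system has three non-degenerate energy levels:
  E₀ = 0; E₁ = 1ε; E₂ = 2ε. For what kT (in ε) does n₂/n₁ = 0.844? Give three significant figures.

5.90 ε

n₂/n₁ = exp[−(E₂−E₁)/kT] = 0.844.
⇒ (E₂−E₁)/kT = ln(1/0.844) = ln(1.1848) = 0.16957.
kT = 1ε / 0.16957 = 5.90 ε.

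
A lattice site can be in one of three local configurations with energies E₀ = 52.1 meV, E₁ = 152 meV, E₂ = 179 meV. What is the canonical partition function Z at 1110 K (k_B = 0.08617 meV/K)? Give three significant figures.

Z = 0.938

k_BT = 0.08617 × 1110 K = 95.649 meV.
Eᵢ/kT = 0.54470, 1.5891, 1.8714.
Z = Σ e^(−Eᵢ/kT) = e^(−0.54470) + e^(−1.5891) + e^(−1.8714) = 0.58002 + 0.20411 + 0.15391 = 0.93804.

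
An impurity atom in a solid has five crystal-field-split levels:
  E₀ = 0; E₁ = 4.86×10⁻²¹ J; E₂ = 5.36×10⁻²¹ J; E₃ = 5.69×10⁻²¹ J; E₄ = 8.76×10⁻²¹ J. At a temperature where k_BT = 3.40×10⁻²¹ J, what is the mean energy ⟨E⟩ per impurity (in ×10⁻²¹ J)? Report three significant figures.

Eᵢ/kT = 0, 1.4294, 1.5765, 1.6735, 2.5765.
Z = Σ e^(−Eᵢ/kT) = e^(−0) + e^(−1.4294) + e^(−1.5765) + e^(−1.6735) + e^(−2.5765) = 1.0000 + 0.23945 + 0.20670 + 0.18759 + 0.076040 = 1.7098.
⟨E⟩ = Σ Eᵢ e^(−Eᵢ/kT) / Z = (0·1.0000 + 4.86·0.23945 + 5.36·0.20670 + 5.69·0.18759 + 8.76·0.076040) / 1.7098 = 2.34 ×10⁻²¹ J.

2.34 ×10⁻²¹ J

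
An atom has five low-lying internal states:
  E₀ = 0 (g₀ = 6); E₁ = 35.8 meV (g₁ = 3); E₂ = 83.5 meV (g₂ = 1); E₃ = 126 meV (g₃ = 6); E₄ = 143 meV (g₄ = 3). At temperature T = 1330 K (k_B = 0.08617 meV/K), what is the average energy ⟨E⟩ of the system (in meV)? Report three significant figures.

k_BT = 0.08617 × 1330 K = 114.61 meV.
Eᵢ/kT = 0, 0.31236, 0.72856, 1.0994, 1.2477.
Z = Σ gᵢe^(−Eᵢ/kT) = 6·e^(−0) + 3·e^(−0.31236) + 1·e^(−0.72856) + 6·e^(−1.0994) + 3·e^(−1.2477) = 6.0000 + 2.1952 + 0.48260 + 1.9984 + 0.86149 = 11.538.
⟨E⟩ = Σ Eᵢ gᵢe^(−Eᵢ/kT) / Z = (0·6.0000 + 35.8·2.1952 + 83.5·0.48260 + 126·1.9984 + 143·0.86149) / 11.538 = 42.8 meV.

42.8 meV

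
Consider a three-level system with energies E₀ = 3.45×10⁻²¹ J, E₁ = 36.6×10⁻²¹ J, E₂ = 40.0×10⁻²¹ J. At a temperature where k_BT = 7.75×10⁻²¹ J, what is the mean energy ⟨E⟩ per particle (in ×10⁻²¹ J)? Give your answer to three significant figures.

Eᵢ/kT = 0.44516, 4.7226, 5.1613.
Z = Σ e^(−Eᵢ/kT) = e^(−0.44516) + e^(−4.7226) + e^(−5.1613) = 0.64072 + 0.0088920 + 0.0057342 = 0.65535.
⟨E⟩ = Σ Eᵢ e^(−Eᵢ/kT) / Z = (3.45·0.64072 + 36.6·0.0088920 + 40.0·0.0057342) / 0.65535 = 4.22 ×10⁻²¹ J.

4.22 ×10⁻²¹ J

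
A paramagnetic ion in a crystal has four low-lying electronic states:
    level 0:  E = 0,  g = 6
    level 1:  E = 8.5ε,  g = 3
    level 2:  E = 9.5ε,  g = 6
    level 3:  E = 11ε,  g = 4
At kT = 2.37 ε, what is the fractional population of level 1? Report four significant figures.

0.01333

Eᵢ/kT = 0, 3.58650, 4.00844, 4.64135.
Z = Σ gᵢe^(−Eᵢ/kT) = 6·e^(−0) + 3·e^(−3.58650) + 6·e^(−4.00844) + 4·e^(−4.64135) = 6.00000 + 0.0830853 + 0.108970 + 0.0385787 = 6.23063.
P₁ = g₁ e^(−E₁/kT) / Z = 0.0830853/6.23063 = 0.01333.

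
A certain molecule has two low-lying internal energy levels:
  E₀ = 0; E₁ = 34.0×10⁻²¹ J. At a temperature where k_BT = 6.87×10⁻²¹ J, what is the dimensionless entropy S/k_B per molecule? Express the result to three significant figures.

Eᵢ/kT = 0, 4.9491.
Z = Σ e^(−Eᵢ/kT) = e^(−0) + e^(−4.9491) = 1.0000 + 0.0070898 = 1.0071.
⟨E⟩ = Σ EᵢPᵢ = 0.23935 ×10⁻²¹ J.
S/k_B = ln Z + ⟨E⟩/kT = ln(1.0071) + 0.23935/6.87 = 0.0070749 + 0.034840 = 0.0419.

0.0419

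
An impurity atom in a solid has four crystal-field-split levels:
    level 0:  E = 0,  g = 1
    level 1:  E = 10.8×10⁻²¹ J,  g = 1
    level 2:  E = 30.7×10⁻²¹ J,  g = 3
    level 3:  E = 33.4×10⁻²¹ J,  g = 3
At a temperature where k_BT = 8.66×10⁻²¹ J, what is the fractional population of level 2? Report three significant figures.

Eᵢ/kT = 0, 1.2471, 3.5450, 3.8568.
Z = Σ gᵢe^(−Eᵢ/kT) = 1·e^(−0) + 1·e^(−1.2471) + 3·e^(−3.5450) + 3·e^(−3.8568) = 1.0000 + 0.28734 + 0.086606 + 0.063407 = 1.4374.
P₂ = g₂ e^(−E₂/kT) / Z = 0.086606/1.4374 = 0.0603.

0.0603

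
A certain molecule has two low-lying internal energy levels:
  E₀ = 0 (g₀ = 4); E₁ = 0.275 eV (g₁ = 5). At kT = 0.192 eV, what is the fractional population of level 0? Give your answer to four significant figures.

0.7701

Eᵢ/kT = 0, 1.43229.
Z = Σ gᵢe^(−Eᵢ/kT) = 4·e^(−0) + 5·e^(−1.43229) = 4.00000 + 1.19381 = 5.19381.
P₀ = g₀ e^(−E₀/kT) / Z = 4.00000/5.19381 = 0.7701.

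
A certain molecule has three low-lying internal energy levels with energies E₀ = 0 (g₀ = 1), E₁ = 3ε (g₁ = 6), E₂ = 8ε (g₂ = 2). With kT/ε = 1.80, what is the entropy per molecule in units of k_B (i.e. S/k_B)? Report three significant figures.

Eᵢ/kT = 0, 1.6667, 4.4444.
Z = Σ gᵢe^(−Eᵢ/kT) = 1·e^(−0) + 6·e^(−1.6667) + 2·e^(−4.4444) = 1.0000 + 1.1332 + 0.023488 = 2.1567.
⟨E⟩ = Σ EᵢPᵢ = 1.6634 ε.
S/k_B = ln Z + ⟨E⟩/kT = ln(2.1567) + 1.6634/1.80 = 0.76858 + 0.92411 = 1.69.

1.69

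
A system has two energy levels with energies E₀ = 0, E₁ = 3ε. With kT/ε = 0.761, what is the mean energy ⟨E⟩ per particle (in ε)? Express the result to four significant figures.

0.05711 ε

Eᵢ/kT = 0, 3.94218.
Z = Σ e^(−Eᵢ/kT) = e^(−0) + e^(−3.94218) = 1.00000 + 0.0194059 = 1.01941.
⟨E⟩ = Σ Eᵢ e^(−Eᵢ/kT) / Z = (0·1.00000 + 3·0.0194059) / 1.01941 = 0.05711 ε.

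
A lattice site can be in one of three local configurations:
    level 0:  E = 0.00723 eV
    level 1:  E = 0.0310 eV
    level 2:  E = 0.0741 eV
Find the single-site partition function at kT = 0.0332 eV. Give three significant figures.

Z = 1.30

Eᵢ/kT = 0.21777, 0.93373, 2.2319.
Z = Σ e^(−Eᵢ/kT) = e^(−0.21777) + e^(−0.93373) + e^(−2.2319) = 0.80431 + 0.39308 + 0.10732 = 1.3047.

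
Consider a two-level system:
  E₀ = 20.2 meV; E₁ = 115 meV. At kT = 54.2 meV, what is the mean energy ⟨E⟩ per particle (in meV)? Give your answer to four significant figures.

Eᵢ/kT = 0.372694, 2.12177.
Z = Σ e^(−Eᵢ/kT) = e^(−0.372694) + e^(−2.12177) = 0.688876 + 0.119819 = 0.808695.
⟨E⟩ = Σ Eᵢ e^(−Eᵢ/kT) / Z = (20.2·0.688876 + 115·0.119819) / 0.808695 = 34.25 meV.

34.25 meV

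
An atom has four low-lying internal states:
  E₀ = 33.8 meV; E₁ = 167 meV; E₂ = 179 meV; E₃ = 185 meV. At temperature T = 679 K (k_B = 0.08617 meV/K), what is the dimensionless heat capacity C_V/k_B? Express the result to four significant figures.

k_BT = 0.08617 × 679 K = 58.5094 meV.
Eᵢ/kT = 0.577685, 2.85424, 3.05934, 3.16189.
Z = Σ e^(−Eᵢ/kT) = e^(−0.577685) + e^(−2.85424) + e^(−3.05934) + e^(−3.16189) = 0.561196 + 0.0575996 + 0.0469187 + 0.0423456 = 0.708060.
⟨E⟩ = 63.2996 meV, ⟨E²⟩ = 7344.19 meV².
C_V/k_B = (⟨E²⟩ − ⟨E⟩²)/(kT)² = (7344.19 − 4006.84)/3423.35 = 0.9749.

0.9749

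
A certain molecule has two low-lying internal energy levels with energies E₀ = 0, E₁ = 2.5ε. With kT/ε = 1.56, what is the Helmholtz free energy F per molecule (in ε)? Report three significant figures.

-0.286 ε

Eᵢ/kT = 0, 1.6026.
Z = Σ e^(−Eᵢ/kT) = e^(−0) + e^(−1.6026) = 1.0000 + 0.20137 = 1.2014.
F = −kT ln Z = −1.56 × ln(1.2014) = −1.56 × 0.18349 = -0.286 ε.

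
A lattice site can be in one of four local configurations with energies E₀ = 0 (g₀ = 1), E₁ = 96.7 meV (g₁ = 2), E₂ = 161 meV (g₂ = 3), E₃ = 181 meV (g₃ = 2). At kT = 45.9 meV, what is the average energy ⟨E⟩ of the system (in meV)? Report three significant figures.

Eᵢ/kT = 0, 2.1068, 3.5076, 3.9434.
Z = Σ gᵢe^(−Eᵢ/kT) = 1·e^(−0) + 2·e^(−2.1068) + 3·e^(−3.5076) + 2·e^(−3.9434) = 1.0000 + 0.24325 + 0.089906 + 0.038764 = 1.3719.
⟨E⟩ = Σ Eᵢ gᵢe^(−Eᵢ/kT) / Z = (0·1.0000 + 96.7·0.24325 + 161·0.089906 + 181·0.038764) / 1.3719 = 32.8 meV.

32.8 meV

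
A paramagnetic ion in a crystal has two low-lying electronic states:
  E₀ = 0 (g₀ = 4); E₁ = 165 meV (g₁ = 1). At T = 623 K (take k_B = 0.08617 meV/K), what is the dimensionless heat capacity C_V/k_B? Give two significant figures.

0.11

k_BT = 0.08617 × 623 K = 53.68 meV.
Eᵢ/kT = 0, 3.074.
Z = Σ gᵢe^(−Eᵢ/kT) = 4·e^(−0) + 1·e^(−3.074) = 4.000 + 0.04624 = 4.046.
⟨E⟩ = 1.886 meV, ⟨E²⟩ = 311.1 meV².
C_V/k_B = (⟨E²⟩ − ⟨E⟩²)/(kT)² = (311.1 − 3.557)/2882 = 0.11.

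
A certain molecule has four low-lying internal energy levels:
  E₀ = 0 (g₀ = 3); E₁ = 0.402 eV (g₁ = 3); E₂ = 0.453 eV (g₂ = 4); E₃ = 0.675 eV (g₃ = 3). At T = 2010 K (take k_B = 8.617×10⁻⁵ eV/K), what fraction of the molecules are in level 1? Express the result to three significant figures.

k_BT = 8.617×10⁻⁵ × 2010 K = 0.17320 eV.
Eᵢ/kT = 0, 2.3210, 2.6155, 3.8972.
Z = Σ gᵢe^(−Eᵢ/kT) = 3·e^(−0) + 3·e^(−2.3210) + 4·e^(−2.6155) + 3·e^(−3.8972) = 3.0000 + 0.29453 + 0.29252 + 0.060896 = 3.6479.
P₁ = g₁ e^(−E₁/kT) / Z = 0.29453/3.6479 = 0.0807.

0.0807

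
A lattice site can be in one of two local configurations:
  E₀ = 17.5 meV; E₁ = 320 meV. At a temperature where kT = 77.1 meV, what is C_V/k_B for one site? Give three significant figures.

0.293

Eᵢ/kT = 0.22698, 4.1505.
Z = Σ e^(−Eᵢ/kT) = e^(−0.22698) + e^(−4.1505) = 0.79694 + 0.015757 = 0.81270.
⟨E⟩ = 23.365 meV, ⟨E²⟩ = 2285.7 meV².
C_V/k_B = (⟨E²⟩ − ⟨E⟩²)/(kT)² = (2285.7 − 545.92)/5944.4 = 0.293.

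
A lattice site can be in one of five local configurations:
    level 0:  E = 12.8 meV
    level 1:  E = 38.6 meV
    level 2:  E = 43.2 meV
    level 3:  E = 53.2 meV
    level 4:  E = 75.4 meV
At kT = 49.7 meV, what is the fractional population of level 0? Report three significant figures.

Eᵢ/kT = 0.25755, 0.77666, 0.86922, 1.0704, 1.5171.
Z = Σ e^(−Eᵢ/kT) = e^(−0.25755) + e^(−0.77666) + e^(−0.86922) + e^(−1.0704) + e^(−1.5171) = 0.77294 + 0.45994 + 0.41928 + 0.34287 + 0.21935 = 2.2144.
P₀ = e^(−E₀/kT) / Z = 0.77294/2.2144 = 0.349.

0.349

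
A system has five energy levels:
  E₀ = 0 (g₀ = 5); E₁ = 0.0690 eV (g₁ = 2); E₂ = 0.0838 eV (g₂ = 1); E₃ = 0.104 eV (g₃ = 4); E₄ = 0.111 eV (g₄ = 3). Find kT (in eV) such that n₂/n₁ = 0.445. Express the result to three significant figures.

n₂/n₁ = (g₂/g₁) exp[−(E₂−E₁)/kT] = 0.445.
⇒ (E₂−E₁)/kT = ln((1/2)/0.445) = ln(1.1236) = 0.11654.
kT = 0.0148 eV / 0.11654 = 0.127 eV.

0.127 eV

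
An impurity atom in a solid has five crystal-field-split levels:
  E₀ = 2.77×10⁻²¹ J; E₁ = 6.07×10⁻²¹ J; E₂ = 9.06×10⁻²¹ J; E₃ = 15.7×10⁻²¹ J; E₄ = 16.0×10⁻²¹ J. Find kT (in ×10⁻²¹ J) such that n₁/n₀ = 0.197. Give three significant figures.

n₁/n₀ = exp[−(E₁−E₀)/kT] = 0.197.
⇒ (E₁−E₀)/kT = ln(1/0.197) = ln(5.0761) = 1.6245.
kT = 3.30 ×10⁻²¹ J / 1.6245 = 2.03 ×10⁻²¹ J.

2.03 ×10⁻²¹ J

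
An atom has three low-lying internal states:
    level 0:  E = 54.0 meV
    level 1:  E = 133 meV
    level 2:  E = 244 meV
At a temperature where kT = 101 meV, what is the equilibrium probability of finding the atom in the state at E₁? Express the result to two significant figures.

Eᵢ/kT = 0.5347, 1.317, 2.416.
Z = Σ e^(−Eᵢ/kT) = e^(−0.5347) + e^(−1.317) + e^(−2.416) = 0.5858 + 0.2679 + 0.08928 = 0.9430.
P₁ = e^(−E₁/kT) / Z = 0.2679/0.9430 = 0.28.

0.28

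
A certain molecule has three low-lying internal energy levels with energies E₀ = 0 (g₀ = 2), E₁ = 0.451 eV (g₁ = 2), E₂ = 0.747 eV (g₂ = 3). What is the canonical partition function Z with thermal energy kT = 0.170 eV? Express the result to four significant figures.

Z = 2.178

Eᵢ/kT = 0, 2.65294, 4.39412.
Z = Σ gᵢe^(−Eᵢ/kT) = 2·e^(−0) + 2·e^(−2.65294) + 3·e^(−4.39412) = 2.00000 + 0.140888 + 0.0370492 = 2.17794.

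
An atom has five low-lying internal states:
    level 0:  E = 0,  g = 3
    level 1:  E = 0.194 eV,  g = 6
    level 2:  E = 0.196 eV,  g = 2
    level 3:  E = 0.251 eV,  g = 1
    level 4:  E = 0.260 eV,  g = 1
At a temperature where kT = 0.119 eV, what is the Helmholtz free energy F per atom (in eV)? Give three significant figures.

-0.187 eV

Eᵢ/kT = 0, 1.6303, 1.6471, 2.1092, 2.1849.
Z = Σ gᵢe^(−Eᵢ/kT) = 3·e^(−0) + 6·e^(−1.6303) + 2·e^(−1.6471) + 1·e^(−2.1092) + 1·e^(−2.1849) = 3.0000 + 1.1752 + 0.38522 + 0.12133 + 0.11249 = 4.7942.
F = −kT ln Z = −0.119 × ln(4.7942) = −0.119 × 1.5674 = -0.187 eV.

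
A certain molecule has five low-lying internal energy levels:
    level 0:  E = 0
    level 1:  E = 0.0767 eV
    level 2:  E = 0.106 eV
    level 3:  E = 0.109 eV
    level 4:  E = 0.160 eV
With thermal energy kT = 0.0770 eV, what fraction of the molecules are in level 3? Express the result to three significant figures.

Eᵢ/kT = 0, 0.99610, 1.3766, 1.4156, 2.0779.
Z = Σ e^(−Eᵢ/kT) = e^(−0) + e^(−0.99610) + e^(−1.3766) + e^(−1.4156) + e^(−2.0779) = 1.0000 + 0.36932 + 0.25244 + 0.24278 + 0.12519 = 1.9897.
P₃ = e^(−E₃/kT) / Z = 0.24278/1.9897 = 0.122.

0.122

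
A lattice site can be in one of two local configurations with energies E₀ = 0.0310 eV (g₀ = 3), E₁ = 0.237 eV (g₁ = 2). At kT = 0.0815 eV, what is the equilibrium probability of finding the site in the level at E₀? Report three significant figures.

0.949

Eᵢ/kT = 0.38037, 2.9080.
Z = Σ gᵢe^(−Eᵢ/kT) = 3·e^(−0.38037) + 2·e^(−2.9080) = 2.0508 + 0.10917 = 2.1600.
P₀ = g₀ e^(−E₀/kT) / Z = 2.0508/2.1600 = 0.949.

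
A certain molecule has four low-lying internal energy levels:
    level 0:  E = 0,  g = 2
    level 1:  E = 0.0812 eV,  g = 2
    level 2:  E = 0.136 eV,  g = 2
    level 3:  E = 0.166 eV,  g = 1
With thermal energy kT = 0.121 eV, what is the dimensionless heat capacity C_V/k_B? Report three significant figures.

Eᵢ/kT = 0, 0.67107, 1.1240, 1.3719.
Z = Σ gᵢe^(−Eᵢ/kT) = 2·e^(−0) + 2·e^(−0.67107) + 2·e^(−1.1240) + 1·e^(−1.3719) = 2.0000 + 1.0223 + 0.64995 + 0.25362 = 3.9259.
⟨E⟩ = 0.054384 eV, ⟨E²⟩ = 0.0065592 eV².
C_V/k_B = (⟨E²⟩ − ⟨E⟩²)/(kT)² = (0.0065592 − 0.0029576)/0.014641 = 0.246.

0.246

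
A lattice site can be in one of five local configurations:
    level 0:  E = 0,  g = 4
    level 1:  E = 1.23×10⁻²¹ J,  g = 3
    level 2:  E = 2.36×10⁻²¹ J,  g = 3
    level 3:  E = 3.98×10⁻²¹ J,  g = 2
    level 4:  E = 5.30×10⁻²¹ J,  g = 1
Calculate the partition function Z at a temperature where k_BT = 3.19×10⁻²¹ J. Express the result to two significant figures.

Z = 8.2

Eᵢ/kT = 0, 0.3856, 0.7398, 1.248, 1.661.
Z = Σ gᵢe^(−Eᵢ/kT) = 4·e^(−0) + 3·e^(−0.3856) + 3·e^(−0.7398) + 2·e^(−1.248) + 1·e^(−1.661) = 4.000 + 2.040 + 1.432 + 0.5742 + 0.1899 = 8.236.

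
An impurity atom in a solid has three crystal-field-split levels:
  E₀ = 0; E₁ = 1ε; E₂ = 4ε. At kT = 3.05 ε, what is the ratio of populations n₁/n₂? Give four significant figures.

n₁/n₂ = exp[−(E₁−E₂)/kT] = exp(−(-3ε)/(3.05ε)) = exp(0.983607) = 2.674.

2.674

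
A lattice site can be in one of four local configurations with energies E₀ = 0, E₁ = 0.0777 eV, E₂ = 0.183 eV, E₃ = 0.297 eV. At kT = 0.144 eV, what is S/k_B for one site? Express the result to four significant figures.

1.157

Eᵢ/kT = 0, 0.539583, 1.27083, 2.06250.
Z = Σ e^(−Eᵢ/kT) = e^(−0) + e^(−0.539583) + e^(−1.27083) + e^(−2.06250) = 1.00000 + 0.582991 + 0.280599 + 0.127136 = 1.99073.
⟨E⟩ = Σ EᵢPᵢ = 0.0675166 eV.
S/k_B = ln Z + ⟨E⟩/kT = ln(1.99073) + 0.0675166/0.144 = 0.688501 + 0.468865 = 1.157.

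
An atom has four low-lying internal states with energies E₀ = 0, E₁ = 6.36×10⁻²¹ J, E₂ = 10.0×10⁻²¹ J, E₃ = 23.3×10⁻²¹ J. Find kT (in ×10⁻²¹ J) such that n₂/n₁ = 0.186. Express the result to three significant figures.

2.16 ×10⁻²¹ J

n₂/n₁ = exp[−(E₂−E₁)/kT] = 0.186.
⇒ (E₂−E₁)/kT = ln(1/0.186) = ln(5.3763) = 1.6820.
kT = 3.64 ×10⁻²¹ J / 1.6820 = 2.16 ×10⁻²¹ J.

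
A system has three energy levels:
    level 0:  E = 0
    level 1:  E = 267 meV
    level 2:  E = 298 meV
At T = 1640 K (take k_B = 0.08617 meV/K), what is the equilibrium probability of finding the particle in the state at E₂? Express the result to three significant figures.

0.0954

k_BT = 0.08617 × 1640 K = 141.32 meV.
Eᵢ/kT = 0, 1.8893, 2.1087.
Z = Σ e^(−Eᵢ/kT) = e^(−0) + e^(−1.8893) + e^(−2.1087) = 1.0000 + 0.15118 + 0.12140 = 1.2726.
P₂ = e^(−E₂/kT) / Z = 0.12140/1.2726 = 0.0954.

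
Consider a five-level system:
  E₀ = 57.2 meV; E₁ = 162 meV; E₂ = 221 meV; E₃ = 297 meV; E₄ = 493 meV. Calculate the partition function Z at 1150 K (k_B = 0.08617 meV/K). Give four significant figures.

k_BT = 0.08617 × 1150 K = 99.0955 meV.
Eᵢ/kT = 0.577221, 1.63479, 2.23017, 2.99711, 4.97500.
Z = Σ e^(−Eᵢ/kT) = e^(−0.577221) + e^(−1.63479) + e^(−2.23017) + e^(−2.99711) + e^(−4.97500) = 0.561456 + 0.194993 + 0.107510 + 0.0499312 + 0.00690852 = 0.920799.

Z = 0.9208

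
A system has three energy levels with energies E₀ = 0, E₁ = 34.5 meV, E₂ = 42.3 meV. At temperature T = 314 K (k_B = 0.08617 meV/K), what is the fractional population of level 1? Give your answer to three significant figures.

k_BT = 0.08617 × 314 K = 27.057 meV.
Eᵢ/kT = 0, 1.2751, 1.5634.
Z = Σ e^(−Eᵢ/kT) = e^(−0) + e^(−1.2751) + e^(−1.5634) = 1.0000 + 0.27940 + 0.20942 = 1.4888.
P₁ = e^(−E₁/kT) / Z = 0.27940/1.4888 = 0.188.

0.188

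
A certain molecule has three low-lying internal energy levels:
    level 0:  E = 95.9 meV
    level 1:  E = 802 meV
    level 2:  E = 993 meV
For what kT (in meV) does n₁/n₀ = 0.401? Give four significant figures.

772.7 meV

n₁/n₀ = exp[−(E₁−E₀)/kT] = 0.401.
⇒ (E₁−E₀)/kT = ln(1/0.401) = ln(2.49377) = 0.913796.
kT = 706.1 meV / 0.913796 = 772.7 meV.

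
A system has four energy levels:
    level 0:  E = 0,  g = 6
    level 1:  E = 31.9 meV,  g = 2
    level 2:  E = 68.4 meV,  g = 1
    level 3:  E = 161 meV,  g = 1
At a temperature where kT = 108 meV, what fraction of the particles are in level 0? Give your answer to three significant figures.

Eᵢ/kT = 0, 0.29537, 0.63333, 1.4907.
Z = Σ gᵢe^(−Eᵢ/kT) = 6·e^(−0) + 2·e^(−0.29537) + 1·e^(−0.63333) + 1·e^(−1.4907) = 6.0000 + 1.4885 + 0.53082 + 0.22521 = 8.2445.
P₀ = g₀ e^(−E₀/kT) / Z = 6.0000/8.2445 = 0.728.

0.728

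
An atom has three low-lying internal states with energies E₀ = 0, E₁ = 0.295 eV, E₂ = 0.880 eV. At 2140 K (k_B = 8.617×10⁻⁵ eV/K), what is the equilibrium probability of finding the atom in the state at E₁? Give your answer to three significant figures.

k_BT = 8.617×10⁻⁵ × 2140 K = 0.18440 eV.
Eᵢ/kT = 0, 1.5998, 4.7722.
Z = Σ e^(−Eᵢ/kT) = e^(−0) + e^(−1.5998) + e^(−4.7722) = 1.0000 + 0.20194 + 0.0084617 = 1.2104.
P₁ = e^(−E₁/kT) / Z = 0.20194/1.2104 = 0.167.

0.167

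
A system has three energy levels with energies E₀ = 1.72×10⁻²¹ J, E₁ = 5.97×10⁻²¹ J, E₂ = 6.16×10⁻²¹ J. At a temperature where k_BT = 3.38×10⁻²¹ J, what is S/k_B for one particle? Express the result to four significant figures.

0.8979

Eᵢ/kT = 0.508876, 1.76627, 1.82249.
Z = Σ e^(−Eᵢ/kT) = e^(−0.508876) + e^(−1.76627) + e^(−1.82249) = 0.601171 + 0.170970 + 0.161623 = 0.933764.
⟨E⟩ = Σ EᵢPᵢ = 3.26667 ×10⁻²¹ J.
S/k_B = ln Z + ⟨E⟩/kT = ln(0.933764) + 3.26667/3.38 = -0.0685315 + 0.966470 = 0.8979.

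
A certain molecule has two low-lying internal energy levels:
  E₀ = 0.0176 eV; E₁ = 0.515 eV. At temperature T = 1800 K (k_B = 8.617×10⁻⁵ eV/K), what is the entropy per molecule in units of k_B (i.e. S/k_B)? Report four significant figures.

k_BT = 8.617×10⁻⁵ × 1800 K = 0.155106 eV.
Eᵢ/kT = 0.113471, 3.32031.
Z = Σ e^(−Eᵢ/kT) = e^(−0.113471) + e^(−3.32031) = 0.892730 + 0.0361416 = 0.928872.
⟨E⟩ = Σ EᵢPᵢ = 0.0369534 eV.
S/k_B = ln Z + ⟨E⟩/kT = ln(0.928872) + 0.0369534/0.155106 = -0.0737843 + 0.238246 = 0.1645.

0.1645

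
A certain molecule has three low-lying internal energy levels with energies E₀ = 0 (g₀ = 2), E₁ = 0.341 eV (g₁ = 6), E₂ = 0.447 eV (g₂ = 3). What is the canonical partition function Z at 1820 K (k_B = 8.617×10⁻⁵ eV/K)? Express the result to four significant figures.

Z = 2.856

k_BT = 8.617×10⁻⁵ × 1820 K = 0.156829 eV.
Eᵢ/kT = 0, 2.17434, 2.85024.
Z = Σ gᵢe^(−Eᵢ/kT) = 2·e^(−0) + 6·e^(−2.17434) + 3·e^(−2.85024) = 2.00000 + 0.682099 + 0.173491 = 2.85559.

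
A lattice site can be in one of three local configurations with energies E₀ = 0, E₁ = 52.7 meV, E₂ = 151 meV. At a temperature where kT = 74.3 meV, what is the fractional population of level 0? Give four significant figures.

Eᵢ/kT = 0, 0.709287, 2.03230.
Z = Σ e^(−Eᵢ/kT) = e^(−0) + e^(−0.709287) + e^(−2.03230) = 1.00000 + 0.491995 + 0.131034 = 1.62303.
P₀ = e^(−E₀/kT) / Z = 1.00000/1.62303 = 0.6161.

0.6161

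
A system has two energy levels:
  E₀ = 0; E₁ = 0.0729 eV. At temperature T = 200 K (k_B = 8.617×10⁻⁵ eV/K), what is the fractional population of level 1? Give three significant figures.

0.0143

k_BT = 8.617×10⁻⁵ × 200 K = 0.017234 eV.
Eᵢ/kT = 0, 4.2300.
Z = Σ e^(−Eᵢ/kT) = e^(−0) + e^(−4.2300) = 1.0000 + 0.014552 = 1.0146.
P₁ = e^(−E₁/kT) / Z = 0.014552/1.0146 = 0.0143.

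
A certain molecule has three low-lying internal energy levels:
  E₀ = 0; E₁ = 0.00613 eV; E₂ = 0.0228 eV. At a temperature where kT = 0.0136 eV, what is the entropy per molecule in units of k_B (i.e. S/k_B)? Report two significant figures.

Eᵢ/kT = 0, 0.4507, 1.676.
Z = Σ e^(−Eᵢ/kT) = e^(−0) + e^(−0.4507) + e^(−1.676) = 1.000 + 0.6372 + 0.1871 = 1.824.
⟨E⟩ = Σ EᵢPᵢ = 0.004480 eV.
S/k_B = ln Z + ⟨E⟩/kT = ln(1.824) + 0.004480/0.0136 = 0.6010 + 0.3294 = 0.93.

0.93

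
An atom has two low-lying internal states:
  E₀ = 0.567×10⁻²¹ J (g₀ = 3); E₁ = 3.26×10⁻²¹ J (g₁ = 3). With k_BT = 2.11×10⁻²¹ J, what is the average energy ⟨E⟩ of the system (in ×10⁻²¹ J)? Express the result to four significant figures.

Eᵢ/kT = 0.268720, 1.54502.
Z = Σ gᵢe^(−Eᵢ/kT) = 3·e^(−0.268720) + 3·e^(−1.54502) = 2.29307 + 0.639923 = 2.93299.
⟨E⟩ = Σ Eᵢ gᵢe^(−Eᵢ/kT) / Z = (0.567·2.29307 + 3.26·0.639923) / 2.93299 = 1.155 ×10⁻²¹ J.

1.155 ×10⁻²¹ J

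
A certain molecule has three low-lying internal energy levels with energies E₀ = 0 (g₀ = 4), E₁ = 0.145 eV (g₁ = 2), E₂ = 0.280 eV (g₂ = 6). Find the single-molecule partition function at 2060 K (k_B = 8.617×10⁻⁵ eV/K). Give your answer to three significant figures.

Z = 6.12

k_BT = 8.617×10⁻⁵ × 2060 K = 0.17751 eV.
Eᵢ/kT = 0, 0.81686, 1.5774.
Z = Σ gᵢe^(−Eᵢ/kT) = 4·e^(−0) + 2·e^(−0.81686) + 6·e^(−1.5774) = 4.0000 + 0.88363 + 1.2391 = 6.1227.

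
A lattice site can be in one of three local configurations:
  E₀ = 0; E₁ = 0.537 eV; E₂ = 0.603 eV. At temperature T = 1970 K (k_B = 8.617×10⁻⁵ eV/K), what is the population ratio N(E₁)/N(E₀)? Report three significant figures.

k_BT = 8.617×10⁻⁵ × 1970 K = 0.16975 eV.
n₁/n₀ = exp[−(E₁−E₀)/kT] = exp(−(0.537 eV)/(0.16975 eV)) = exp(-3.1635) = 0.0423.

0.0423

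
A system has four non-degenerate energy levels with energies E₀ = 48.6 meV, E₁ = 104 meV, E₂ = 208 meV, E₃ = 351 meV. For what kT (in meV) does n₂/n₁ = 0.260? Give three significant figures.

n₂/n₁ = exp[−(E₂−E₁)/kT] = 0.260.
⇒ (E₂−E₁)/kT = ln(1/0.260) = ln(3.8462) = 1.3471.
kT = 104 meV / 1.3471 = 77.2 meV.

77.2 meV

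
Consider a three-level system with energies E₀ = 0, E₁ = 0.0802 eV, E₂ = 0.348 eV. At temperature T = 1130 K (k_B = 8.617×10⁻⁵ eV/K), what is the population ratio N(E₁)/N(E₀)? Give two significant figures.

k_BT = 8.617×10⁻⁵ × 1130 K = 0.09737 eV.
n₁/n₀ = exp[−(E₁−E₀)/kT] = exp(−(0.0802 eV)/(0.09737 eV)) = exp(-0.8237) = 0.44.

0.44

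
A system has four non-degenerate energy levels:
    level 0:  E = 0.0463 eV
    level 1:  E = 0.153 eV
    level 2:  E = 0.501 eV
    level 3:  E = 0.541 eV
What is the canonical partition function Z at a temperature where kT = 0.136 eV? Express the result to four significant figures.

Eᵢ/kT = 0.340441, 1.12500, 3.68382, 3.97794.
Z = Σ e^(−Eᵢ/kT) = e^(−0.340441) + e^(−1.12500) + e^(−3.68382) + e^(−3.97794) = 0.711457 + 0.324652 + 0.0251268 + 0.0187242 = 1.07996.

Z = 1.080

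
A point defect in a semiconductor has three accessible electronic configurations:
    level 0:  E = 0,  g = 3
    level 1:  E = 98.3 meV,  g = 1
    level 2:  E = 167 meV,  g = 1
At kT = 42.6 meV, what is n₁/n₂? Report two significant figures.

n₁/n₂ = (g₁/g₂) exp[−(E₁−E₂)/kT] = (1/1) × exp(−(-68.7 meV)/(42.6 meV)) = (1/1) × exp(1.613) = 5.0.

5.0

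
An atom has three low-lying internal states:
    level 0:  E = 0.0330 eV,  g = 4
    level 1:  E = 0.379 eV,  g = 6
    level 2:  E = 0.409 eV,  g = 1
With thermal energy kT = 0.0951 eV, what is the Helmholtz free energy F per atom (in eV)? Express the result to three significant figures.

-0.103 eV

Eᵢ/kT = 0.34700, 3.9853, 4.3007.
Z = Σ gᵢe^(−Eᵢ/kT) = 4·e^(−0.34700) + 6·e^(−3.9853) + 1·e^(−4.3007) = 2.8272 + 0.11152 + 0.013559 = 2.9523.
F = −kT ln Z = −0.0951 × ln(2.9523) = −0.0951 × 1.0826 = -0.103 eV.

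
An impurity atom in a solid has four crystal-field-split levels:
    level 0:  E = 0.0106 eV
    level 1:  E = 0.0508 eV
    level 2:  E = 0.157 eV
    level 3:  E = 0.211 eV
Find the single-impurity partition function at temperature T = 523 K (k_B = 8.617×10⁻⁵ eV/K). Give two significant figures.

Z = 1.2

k_BT = 8.617×10⁻⁵ × 523 K = 0.04507 eV.
Eᵢ/kT = 0.2352, 1.127, 3.483, 4.682.
Z = Σ e^(−Eᵢ/kT) = e^(−0.2352) + e^(−1.127) + e^(−3.483) + e^(−4.682) = 0.7904 + 0.3240 + 0.03072 + 0.009260 = 1.154.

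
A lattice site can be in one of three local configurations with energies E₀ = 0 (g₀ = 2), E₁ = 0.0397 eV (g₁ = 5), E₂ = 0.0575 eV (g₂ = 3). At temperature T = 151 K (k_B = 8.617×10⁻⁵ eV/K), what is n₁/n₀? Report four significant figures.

0.1183

k_BT = 8.617×10⁻⁵ × 151 K = 0.0130117 eV.
n₁/n₀ = (g₁/g₀) exp[−(E₁−E₀)/kT] = (5/2) × exp(−(0.0397 eV)/(0.0130117 eV)) = (5/2) × exp(-3.05110) = 0.1183.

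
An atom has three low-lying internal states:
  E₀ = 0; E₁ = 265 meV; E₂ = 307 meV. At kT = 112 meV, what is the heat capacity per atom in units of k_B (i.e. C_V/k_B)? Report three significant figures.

Eᵢ/kT = 0, 2.3661, 2.7411.
Z = Σ e^(−Eᵢ/kT) = e^(−0) + e^(−2.3661) + e^(−2.7411) = 1.0000 + 0.093846 + 0.064499 = 1.1583.
⟨E⟩ = 38.565 meV, ⟨E²⟩ = 10938 meV².
C_V/k_B = (⟨E²⟩ − ⟨E⟩²)/(kT)² = (10938 − 1487.3)/12544 = 0.753.

0.753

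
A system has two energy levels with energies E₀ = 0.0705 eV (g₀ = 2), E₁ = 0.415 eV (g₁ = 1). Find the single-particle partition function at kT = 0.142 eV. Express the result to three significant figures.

Z = 1.27

Eᵢ/kT = 0.49648, 2.9225.
Z = Σ gᵢe^(−Eᵢ/kT) = 2·e^(−0.49648) + 1·e^(−2.9225) = 1.2173 + 0.053799 = 1.2711.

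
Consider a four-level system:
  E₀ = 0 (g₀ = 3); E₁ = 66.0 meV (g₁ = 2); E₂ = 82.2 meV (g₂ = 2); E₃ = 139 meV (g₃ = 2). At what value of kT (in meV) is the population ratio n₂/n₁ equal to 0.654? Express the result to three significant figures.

38.1 meV

n₂/n₁ = (g₂/g₁) exp[−(E₂−E₁)/kT] = 0.654.
⇒ (E₂−E₁)/kT = ln((2/2)/0.654) = ln(1.5291) = 0.42468.
kT = 16.2 meV / 0.42468 = 38.1 meV.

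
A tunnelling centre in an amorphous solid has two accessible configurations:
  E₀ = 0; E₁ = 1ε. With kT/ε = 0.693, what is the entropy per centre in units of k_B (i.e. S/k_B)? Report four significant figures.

Eᵢ/kT = 0, 1.44300.
Z = Σ e^(−Eᵢ/kT) = e^(−0) + e^(−1.44300) = 1.00000 + 0.236218 = 1.23622.
⟨E⟩ = Σ EᵢPᵢ = 0.191081 ε.
S/k_B = ln Z + ⟨E⟩/kT = ln(1.23622) + 0.191081/0.693 = 0.212058 + 0.275730 = 0.4878.

0.4878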